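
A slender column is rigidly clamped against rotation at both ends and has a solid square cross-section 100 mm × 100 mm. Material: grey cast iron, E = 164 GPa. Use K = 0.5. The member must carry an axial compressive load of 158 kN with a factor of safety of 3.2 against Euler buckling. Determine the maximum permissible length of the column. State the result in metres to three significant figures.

I = a⁴/12 = 100⁴/12 = 8.333×10^6 mm⁴
I = 8.333×10^-6 m⁴
Required critical load P_cr = n·P = 3.2 × 158 = 505.6 kN = 5.056×10^5 N
From P_cr = π²EI/(K·L)²:  L = (1/K)·√(π²EI/P_cr) = (1/0.5)·√(π²×1.64×10^11×8.333×10^-6/5.056×10^5)
L = 10.3 m

L_max ≈ 10.3 m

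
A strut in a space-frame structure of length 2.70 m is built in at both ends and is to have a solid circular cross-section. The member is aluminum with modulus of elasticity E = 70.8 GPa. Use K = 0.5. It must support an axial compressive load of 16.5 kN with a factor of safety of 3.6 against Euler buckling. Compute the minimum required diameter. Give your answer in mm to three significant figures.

Required P_cr = n·P = 3.6 × 16.5 = 59.40 kN
L_e = K·L = 0.5 × 2.70 = 1.350 m
Required I = P_cr·L_e²/(π²E) = 5.940×10^4 × 1.350² / (π² × 7.08×10^10) = 1.549×10^-7 m⁴
I_req = 1.549×10^5 mm⁴
Solid circle: I = πd⁴/64  ⇒  d = (64I/π)^(1/4) = (64×1.549×10^5/π)^(1/4) = 42.1 mm

d ≈ 42.1 mm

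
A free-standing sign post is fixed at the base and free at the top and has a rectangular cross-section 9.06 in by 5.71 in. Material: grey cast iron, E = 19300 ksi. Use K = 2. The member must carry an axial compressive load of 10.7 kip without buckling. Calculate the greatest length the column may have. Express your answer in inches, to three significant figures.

L_max ≈ 791 in

Buckling occurs about the weak axis: I_min = h·b³/12 with b = 5.71 in (the shorter side).
I_min = 9.06×5.71³/12 = 140.6 in⁴
At the buckling limit P_cr = P = 1.070×10^4 lb
From P_cr = π²EI/(K·L)²:  L = (1/K)·√(π²EI/P_cr) = (1/2)·√(π²×1.93×10^7×140.6/1.070×10^4)
L = 791 in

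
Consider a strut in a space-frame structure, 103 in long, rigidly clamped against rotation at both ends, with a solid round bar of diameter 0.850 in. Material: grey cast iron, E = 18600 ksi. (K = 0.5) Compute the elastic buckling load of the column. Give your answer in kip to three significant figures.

I = πd⁴/64 = π×0.850⁴/64 = 2.562×10^-2 in⁴
Effective length L_e = K·L = 0.5 × 103 = 51.50 in
P_cr = π²EI / L_e² = π² × 18600×10³ × 2.562×10^-2 / 51.50² = 1.774×10^3 lb

P_cr ≈ 1.77 kip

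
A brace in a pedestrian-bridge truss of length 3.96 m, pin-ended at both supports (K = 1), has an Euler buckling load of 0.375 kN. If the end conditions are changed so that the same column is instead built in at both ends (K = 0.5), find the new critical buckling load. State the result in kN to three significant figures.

P_cr ≈ 1.50 kN

P_cr ∝ 1/K², so P_cr,new = P_cr,old × (K_old/K_new)² = 0.375 × (1/0.5)²
= 0.375 × 4.000 = 1.50 kN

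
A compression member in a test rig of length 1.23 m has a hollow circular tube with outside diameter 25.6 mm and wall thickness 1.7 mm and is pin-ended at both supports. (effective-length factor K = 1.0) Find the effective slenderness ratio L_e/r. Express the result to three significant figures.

λ ≈ 145

Inner diameter d_i = 25.6 − 2×1.7 = 22.20 mm
I = π(d_o⁴ − d_i⁴)/64 = π(25.6⁴ − 22.20⁴)/64 = 9.160×10^3 mm⁴
A = 127.6 mm²;  r_min = √(I/A) = √(9.160×10^3/127.6) = 8.471 mm
L_e = K·L = 1 × 1.23 m = 1.230 m = 1230.0 mm
λ = L_e / r_min = 1230.0 / 8.471 = 145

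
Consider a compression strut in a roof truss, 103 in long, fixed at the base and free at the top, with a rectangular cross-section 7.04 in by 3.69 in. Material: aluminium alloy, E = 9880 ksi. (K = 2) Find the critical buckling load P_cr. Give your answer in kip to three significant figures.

P_cr ≈ 67.7 kip

Buckling occurs about the weak axis: I_min = h·b³/12 with b = 3.69 in (the shorter side).
I_min = 7.04×3.69³/12 = 29.48 in⁴
Effective length L_e = K·L = 2 × 103 = 206.0 in
P_cr = π²EI / L_e² = π² × 9880×10³ × 29.48 / 206.0² = 6.773×10^4 lb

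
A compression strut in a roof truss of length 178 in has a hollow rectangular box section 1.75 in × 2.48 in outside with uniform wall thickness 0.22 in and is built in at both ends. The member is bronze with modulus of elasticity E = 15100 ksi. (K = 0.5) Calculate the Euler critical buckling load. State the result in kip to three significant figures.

Inner dimensions: h_i = 2.48 − 2×0.22 = 2.040 in, b_i = 1.75 − 2×0.22 = 1.310 in
Weak-axis I_min = (h_o·b_o³ − h_i·b_i³)/12 with b_o = 1.75, b_i = 1.310 in (shorter outer/inner sides).
I_min = (2.48×1.75³ − 2.040×1.310³)/12 = 0.7254 in⁴
Effective length L_e = K·L = 0.5 × 178 = 89.00 in
P_cr = π²EI / L_e² = π² × 15100×10³ × 0.7254 / 89.00² = 1.365×10^4 lb

P_cr ≈ 13.6 kip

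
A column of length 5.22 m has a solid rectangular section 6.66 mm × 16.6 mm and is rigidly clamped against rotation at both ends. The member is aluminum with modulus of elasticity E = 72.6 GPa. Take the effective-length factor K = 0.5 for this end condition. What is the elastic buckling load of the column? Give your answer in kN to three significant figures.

Buckling occurs about the weak axis: I_min = h·b³/12 with b = 6.66 mm (the shorter side).
I_min = 16.6×6.66³/12 = 408.6 mm⁴
I = 408.6 mm⁴ = 4.086×10^-10 m⁴
Effective length L_e = K·L = 0.5 × 5.22 = 2.610 m
P_cr = π²EI / L_e² = π² × 72.6×10⁹ × 4.086×10^-10 / 2.610² = 42.98 N

P_cr ≈ 0.0430 kN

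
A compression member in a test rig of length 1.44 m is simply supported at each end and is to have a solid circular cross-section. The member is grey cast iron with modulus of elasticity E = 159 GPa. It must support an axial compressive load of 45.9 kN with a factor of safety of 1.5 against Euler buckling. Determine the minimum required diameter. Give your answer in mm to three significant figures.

d ≈ 36.9 mm

Required P_cr = n·P = 1.5 × 45.9 = 68.85 kN
L_e = K·L = 1 × 1.44 = 1.440 m
Required I = P_cr·L_e²/(π²E) = 6.885×10^4 × 1.440² / (π² × 1.59×10^11) = 9.098×10^-8 m⁴
I_req = 9.098×10^4 mm⁴
Solid circle: I = πd⁴/64  ⇒  d = (64I/π)^(1/4) = (64×9.098×10^4/π)^(1/4) = 36.9 mm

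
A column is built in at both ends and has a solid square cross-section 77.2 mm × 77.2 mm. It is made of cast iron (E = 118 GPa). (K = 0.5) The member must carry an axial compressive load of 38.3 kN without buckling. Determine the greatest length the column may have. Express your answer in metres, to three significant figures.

I = a⁴/12 = 77.2⁴/12 = 2.960×10^6 mm⁴
I = 2.960×10^-6 m⁴
At the buckling limit P_cr = P = 3.830×10^4 N
From P_cr = π²EI/(K·L)²:  L = (1/K)·√(π²EI/P_cr) = (1/0.5)·√(π²×1.18×10^11×2.960×10^-6/3.830×10^4)
L = 19.0 m

L_max ≈ 19.0 m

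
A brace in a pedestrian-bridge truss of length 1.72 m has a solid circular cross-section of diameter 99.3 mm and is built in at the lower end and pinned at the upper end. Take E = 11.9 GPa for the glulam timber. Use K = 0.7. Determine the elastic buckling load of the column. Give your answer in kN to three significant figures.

P_cr ≈ 387 kN

I = πd⁴/64 = π×99.3⁴/64 = 4.773×10^6 mm⁴
I = 4.773×10^6 mm⁴ = 4.773×10^-6 m⁴
Effective length L_e = K·L = 0.7 × 1.72 = 1.204 m
P_cr = π²EI / L_e² = π² × 11.9×10⁹ × 4.773×10^-6 / 1.204² = 3.867×10^5 N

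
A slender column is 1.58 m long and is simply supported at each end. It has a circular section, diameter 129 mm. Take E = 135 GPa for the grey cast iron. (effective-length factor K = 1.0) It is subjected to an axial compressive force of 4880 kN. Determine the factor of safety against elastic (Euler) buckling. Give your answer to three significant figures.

I = πd⁴/64 = π×129⁴/64 = 1.359×10^7 mm⁴
I = 1.359×10^7 mm⁴ = 1.359×10^-5 m⁴
Effective length L_e = K·L = 1 × 1.58 = 1.580 m
P_cr = π²EI / L_e² = π² × 135×10⁹ × 1.359×10^-5 / 1.580² = 7.255×10^6 N
Factor of safety n = P_cr / P = 7255.2 / 4880 = 1.49

n ≈ 1.49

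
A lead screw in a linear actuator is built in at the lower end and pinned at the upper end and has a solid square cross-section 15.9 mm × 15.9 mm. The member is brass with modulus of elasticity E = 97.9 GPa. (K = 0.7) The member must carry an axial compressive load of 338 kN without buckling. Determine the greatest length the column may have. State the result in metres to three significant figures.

L_max ≈ 0.176 m

I = a⁴/12 = 15.9⁴/12 = 5.326×10^3 mm⁴
I = 5.326×10^-9 m⁴
At the buckling limit P_cr = P = 3.380×10^5 N
From P_cr = π²EI/(K·L)²:  L = (1/K)·√(π²EI/P_cr) = (1/0.7)·√(π²×9.79×10^10×5.326×10^-9/3.380×10^5)
L = 0.176 m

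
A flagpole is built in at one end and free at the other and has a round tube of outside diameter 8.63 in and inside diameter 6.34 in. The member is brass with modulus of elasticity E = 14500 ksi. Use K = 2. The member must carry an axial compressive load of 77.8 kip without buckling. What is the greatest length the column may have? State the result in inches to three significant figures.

d_o = 8.63 in, d_i = 6.34 in
I = π(d_o⁴ − d_i⁴)/64 = π(8.63⁴ − 6.340⁴)/64 = 193.0 in⁴
At the buckling limit P_cr = P = 7.780×10^4 lb
From P_cr = π²EI/(K·L)²:  L = (1/K)·√(π²EI/P_cr) = (1/2)·√(π²×1.45×10^7×193.0/7.780×10^4)
L = 298 in

L_max ≈ 298 in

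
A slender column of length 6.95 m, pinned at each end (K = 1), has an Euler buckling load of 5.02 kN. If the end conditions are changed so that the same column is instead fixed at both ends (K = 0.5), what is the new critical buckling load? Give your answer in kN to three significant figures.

P_cr ≈ 20.1 kN

P_cr ∝ 1/K², so P_cr,new = P_cr,old × (K_old/K_new)² = 5.02 × (1/0.5)²
= 5.02 × 4.000 = 20.1 kN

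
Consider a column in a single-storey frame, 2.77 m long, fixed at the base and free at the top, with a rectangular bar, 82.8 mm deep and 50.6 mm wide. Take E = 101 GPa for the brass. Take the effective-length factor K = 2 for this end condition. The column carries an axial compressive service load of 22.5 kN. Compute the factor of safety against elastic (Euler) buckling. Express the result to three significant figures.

n ≈ 1.29

Buckling occurs about the weak axis: I_min = h·b³/12 with b = 50.6 mm (the shorter side).
I_min = 82.8×50.6³/12 = 8.939×10^5 mm⁴
I = 8.939×10^5 mm⁴ = 8.939×10^-7 m⁴
Effective length L_e = K·L = 2 × 2.77 = 5.540 m
P_cr = π²EI / L_e² = π² × 101×10⁹ × 8.939×10^-7 / 5.540² = 2.903×10^4 N
Factor of safety n = P_cr / P = 29.034 / 22.5 = 1.29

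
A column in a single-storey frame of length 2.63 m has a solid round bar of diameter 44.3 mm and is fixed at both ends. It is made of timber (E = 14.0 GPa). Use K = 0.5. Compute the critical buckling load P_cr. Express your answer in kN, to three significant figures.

P_cr ≈ 15.1 kN

I = πd⁴/64 = π×44.3⁴/64 = 1.891×10^5 mm⁴
I = 1.891×10^5 mm⁴ = 1.891×10^-7 m⁴
Effective length L_e = K·L = 0.5 × 2.63 = 1.315 m
P_cr = π²EI / L_e² = π² × 14.0×10⁹ × 1.891×10^-7 / 1.315² = 1.511×10^4 N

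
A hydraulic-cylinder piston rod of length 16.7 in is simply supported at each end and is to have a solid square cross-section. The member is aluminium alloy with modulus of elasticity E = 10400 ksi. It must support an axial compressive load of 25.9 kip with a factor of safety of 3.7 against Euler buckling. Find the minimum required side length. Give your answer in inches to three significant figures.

a ≈ 1.33 in

Required P_cr = n·P = 3.7 × 25.9 = 95.83 kip
L_e = K·L = 1 × 16.7 = 16.70 in
Required I = P_cr·L_e²/(π²E) = 9.583×10^4 × 16.70² / (π² × 1.04×10^7) = 0.2604 in⁴
Solid square: I = a⁴/12  ⇒  a = (12I)^(1/4) = (12×0.2604)^(1/4) = 1.33 in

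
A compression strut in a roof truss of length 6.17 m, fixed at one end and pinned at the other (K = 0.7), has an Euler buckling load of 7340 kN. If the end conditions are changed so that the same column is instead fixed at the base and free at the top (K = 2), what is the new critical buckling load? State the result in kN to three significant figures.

P_cr ≈ 899 kN

P_cr ∝ 1/K², so P_cr,new = P_cr,old × (K_old/K_new)² = 7340 × (0.7/2)²
= 7340 × 0.1225 = 899 kN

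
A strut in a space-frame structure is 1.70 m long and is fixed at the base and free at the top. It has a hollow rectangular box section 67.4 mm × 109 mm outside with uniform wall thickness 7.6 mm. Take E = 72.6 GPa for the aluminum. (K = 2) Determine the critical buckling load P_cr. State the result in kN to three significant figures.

P_cr ≈ 103 kN

Inner dimensions: h_i = 109 − 2×7.6 = 93.80 mm, b_i = 67.4 − 2×7.6 = 52.20 mm
Weak-axis I_min = (h_o·b_o³ − h_i·b_i³)/12 with b_o = 67.4, b_i = 52.20 mm (shorter outer/inner sides).
I_min = (109×67.4³ − 93.80×52.20³)/12 = 1.669×10^6 mm⁴
I = 1.669×10^6 mm⁴ = 1.669×10^-6 m⁴
Effective length L_e = K·L = 2 × 1.70 = 3.400 m
P_cr = π²EI / L_e² = π² × 72.6×10⁹ × 1.669×10^-6 / 3.400² = 1.035×10^5 N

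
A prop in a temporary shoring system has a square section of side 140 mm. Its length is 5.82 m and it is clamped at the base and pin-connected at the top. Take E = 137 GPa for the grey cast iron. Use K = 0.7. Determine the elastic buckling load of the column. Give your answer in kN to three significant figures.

P_cr ≈ 2610 kN

I = a⁴/12 = 140⁴/12 = 3.201×10^7 mm⁴
I = 3.201×10^7 mm⁴ = 3.201×10^-5 m⁴
Effective length L_e = K·L = 0.7 × 5.82 = 4.074 m
P_cr = π²EI / L_e² = π² × 137×10⁹ × 3.201×10^-5 / 4.074² = 2.608×10^6 N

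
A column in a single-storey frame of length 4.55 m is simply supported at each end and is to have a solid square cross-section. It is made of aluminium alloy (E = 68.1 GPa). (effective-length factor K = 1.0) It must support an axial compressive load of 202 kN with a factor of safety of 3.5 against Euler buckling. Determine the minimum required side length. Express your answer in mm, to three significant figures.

a ≈ 127 mm

Required P_cr = n·P = 3.5 × 202 = 707.0 kN
L_e = K·L = 1 × 4.55 = 4.550 m
Required I = P_cr·L_e²/(π²E) = 7.070×10^5 × 4.550² / (π² × 6.81×10^10) = 2.178×10^-5 m⁴
I_req = 2.178×10^7 mm⁴
Solid square: I = a⁴/12  ⇒  a = (12I)^(1/4) = (12×2.178×10^7)^(1/4) = 127 mm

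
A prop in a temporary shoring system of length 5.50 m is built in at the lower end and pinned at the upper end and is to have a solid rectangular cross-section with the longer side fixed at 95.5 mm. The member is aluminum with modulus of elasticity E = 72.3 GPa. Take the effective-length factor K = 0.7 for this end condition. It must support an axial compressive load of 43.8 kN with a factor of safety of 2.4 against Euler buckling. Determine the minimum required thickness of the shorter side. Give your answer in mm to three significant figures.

Required P_cr = n·P = 2.4 × 43.8 = 105.1 kN
L_e = K·L = 0.7 × 5.50 = 3.850 m
Required I = P_cr·L_e²/(π²E) = 1.051×10^5 × 3.850² / (π² × 7.23×10^10) = 2.184×10^-6 m⁴
I_req = 2.184×10^6 mm⁴
Rectangle, weak axis: I_min = h·b³/12 with h = 95.5 mm fixed  ⇒  b = (12I/h)^(1/3) = 65.0 mm

b ≈ 65.0 mm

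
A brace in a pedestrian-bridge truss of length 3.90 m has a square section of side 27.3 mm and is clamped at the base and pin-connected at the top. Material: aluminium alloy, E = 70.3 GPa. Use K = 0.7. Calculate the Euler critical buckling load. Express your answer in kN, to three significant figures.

P_cr ≈ 4.31 kN

I = a⁴/12 = 27.3⁴/12 = 4.629×10^4 mm⁴
I = 4.629×10^4 mm⁴ = 4.629×10^-8 m⁴
Effective length L_e = K·L = 0.7 × 3.90 = 2.730 m
P_cr = π²EI / L_e² = π² × 70.3×10⁹ × 4.629×10^-8 / 2.730² = 4.309×10^3 N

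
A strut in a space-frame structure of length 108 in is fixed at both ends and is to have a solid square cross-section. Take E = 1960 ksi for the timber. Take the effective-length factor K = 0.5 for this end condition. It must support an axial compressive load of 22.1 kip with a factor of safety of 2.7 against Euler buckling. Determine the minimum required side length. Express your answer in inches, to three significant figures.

a ≈ 3.22 in

Required P_cr = n·P = 2.7 × 22.1 = 59.67 kip
L_e = K·L = 0.5 × 108 = 54.00 in
Required I = P_cr·L_e²/(π²E) = 5.967×10^4 × 54.00² / (π² × 1.96×10^6) = 8.995 in⁴
Solid square: I = a⁴/12  ⇒  a = (12I)^(1/4) = (12×8.995)^(1/4) = 3.22 in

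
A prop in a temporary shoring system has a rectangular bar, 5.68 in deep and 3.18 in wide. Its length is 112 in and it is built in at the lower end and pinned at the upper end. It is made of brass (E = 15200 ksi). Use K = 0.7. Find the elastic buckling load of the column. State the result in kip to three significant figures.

P_cr ≈ 372 kip

Buckling occurs about the weak axis: I_min = h·b³/12 with b = 3.18 in (the shorter side).
I_min = 5.68×3.18³/12 = 15.22 in⁴
Effective length L_e = K·L = 0.7 × 112 = 78.40 in
P_cr = π²EI / L_e² = π² × 15200×10³ × 15.22 / 78.40² = 3.715×10^5 lb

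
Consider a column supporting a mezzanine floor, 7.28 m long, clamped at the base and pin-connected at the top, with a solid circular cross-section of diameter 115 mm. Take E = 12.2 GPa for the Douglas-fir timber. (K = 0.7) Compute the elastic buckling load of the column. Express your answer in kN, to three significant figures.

I = πd⁴/64 = π×115⁴/64 = 8.585×10^6 mm⁴
I = 8.585×10^6 mm⁴ = 8.585×10^-6 m⁴
Effective length L_e = K·L = 0.7 × 7.28 = 5.096 m
P_cr = π²EI / L_e² = π² × 12.2×10⁹ × 8.585×10^-6 / 5.096² = 3.981×10^4 N

P_cr ≈ 39.8 kN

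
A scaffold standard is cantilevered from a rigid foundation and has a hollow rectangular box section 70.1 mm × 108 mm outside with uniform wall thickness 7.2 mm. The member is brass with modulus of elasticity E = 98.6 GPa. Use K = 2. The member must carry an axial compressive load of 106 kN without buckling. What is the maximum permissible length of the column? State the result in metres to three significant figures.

Inner dimensions: h_i = 108 − 2×7.2 = 93.60 mm, b_i = 70.1 − 2×7.2 = 55.70 mm
Weak-axis I_min = (h_o·b_o³ − h_i·b_i³)/12 with b_o = 70.1, b_i = 55.70 mm (shorter outer/inner sides).
I_min = (108×70.1³ − 93.60×55.70³)/12 = 1.752×10^6 mm⁴
I = 1.752×10^-6 m⁴
At the buckling limit P_cr = P = 1.060×10^5 N
From P_cr = π²EI/(K·L)²:  L = (1/K)·√(π²EI/P_cr) = (1/2)·√(π²×9.86×10^10×1.752×10^-6/1.060×10^5)
L = 2.01 m

L_max ≈ 2.01 m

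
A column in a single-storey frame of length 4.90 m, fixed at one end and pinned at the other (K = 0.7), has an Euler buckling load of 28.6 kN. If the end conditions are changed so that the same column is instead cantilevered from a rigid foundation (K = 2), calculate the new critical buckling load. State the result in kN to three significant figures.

P_cr ≈ 3.50 kN

P_cr ∝ 1/K², so P_cr,new = P_cr,old × (K_old/K_new)² = 28.6 × (0.7/2)²
= 28.6 × 0.1225 = 3.50 kN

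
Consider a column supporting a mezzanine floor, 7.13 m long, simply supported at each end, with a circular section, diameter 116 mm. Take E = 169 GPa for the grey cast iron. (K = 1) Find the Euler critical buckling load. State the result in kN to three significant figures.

P_cr ≈ 292 kN

I = πd⁴/64 = π×116⁴/64 = 8.888×10^6 mm⁴
I = 8.888×10^6 mm⁴ = 8.888×10^-6 m⁴
Effective length L_e = K·L = 1 × 7.13 = 7.130 m
P_cr = π²EI / L_e² = π² × 169×10⁹ × 8.888×10^-6 / 7.130² = 2.916×10^5 N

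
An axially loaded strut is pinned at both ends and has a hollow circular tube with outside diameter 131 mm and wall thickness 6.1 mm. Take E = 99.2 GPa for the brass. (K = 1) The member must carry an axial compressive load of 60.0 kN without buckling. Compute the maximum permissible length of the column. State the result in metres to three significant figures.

L_max ≈ 8.74 m

Inner diameter d_i = 131 − 2×6.1 = 118.8 mm
I = π(d_o⁴ − d_i⁴)/64 = π(131⁴ − 118.8⁴)/64 = 4.679×10^6 mm⁴
I = 4.679×10^-6 m⁴
At the buckling limit P_cr = P = 6.000×10^4 N
From P_cr = π²EI/(K·L)²:  L = (1/K)·√(π²EI/P_cr) = (1/1)·√(π²×9.92×10^10×4.679×10^-6/6.000×10^4)
L = 8.74 m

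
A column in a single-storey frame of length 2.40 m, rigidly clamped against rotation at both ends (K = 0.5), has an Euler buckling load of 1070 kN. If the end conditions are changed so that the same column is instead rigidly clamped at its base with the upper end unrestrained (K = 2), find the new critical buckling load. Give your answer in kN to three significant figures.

P_cr ≈ 66.9 kN

P_cr ∝ 1/K², so P_cr,new = P_cr,old × (K_old/K_new)² = 1070 × (0.5/2)²
= 1070 × 0.06250 = 66.9 kN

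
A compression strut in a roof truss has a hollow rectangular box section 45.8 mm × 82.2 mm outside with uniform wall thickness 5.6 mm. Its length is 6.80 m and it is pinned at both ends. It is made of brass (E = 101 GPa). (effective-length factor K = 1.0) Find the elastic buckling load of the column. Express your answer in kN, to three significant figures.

P_cr ≈ 8.90 kN

Inner dimensions: h_i = 82.2 − 2×5.6 = 71.00 mm, b_i = 45.8 − 2×5.6 = 34.60 mm
Weak-axis I_min = (h_o·b_o³ − h_i·b_i³)/12 with b_o = 45.8, b_i = 34.60 mm (shorter outer/inner sides).
I_min = (82.2×45.8³ − 71.00×34.60³)/12 = 4.130×10^5 mm⁴
I = 4.130×10^5 mm⁴ = 4.130×10^-7 m⁴
Effective length L_e = K·L = 1 × 6.80 = 6.800 m
P_cr = π²EI / L_e² = π² × 101×10⁹ × 4.130×10^-7 / 6.800² = 8.904×10^3 N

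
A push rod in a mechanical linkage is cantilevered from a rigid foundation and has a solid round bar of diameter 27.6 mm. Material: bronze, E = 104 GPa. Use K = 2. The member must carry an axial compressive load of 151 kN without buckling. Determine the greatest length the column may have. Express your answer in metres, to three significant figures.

L_max ≈ 0.220 m

I = πd⁴/64 = π×27.6⁴/64 = 2.848×10^4 mm⁴
I = 2.848×10^-8 m⁴
At the buckling limit P_cr = P = 1.510×10^5 N
From P_cr = π²EI/(K·L)²:  L = (1/K)·√(π²EI/P_cr) = (1/2)·√(π²×1.04×10^11×2.848×10^-8/1.510×10^5)
L = 0.220 m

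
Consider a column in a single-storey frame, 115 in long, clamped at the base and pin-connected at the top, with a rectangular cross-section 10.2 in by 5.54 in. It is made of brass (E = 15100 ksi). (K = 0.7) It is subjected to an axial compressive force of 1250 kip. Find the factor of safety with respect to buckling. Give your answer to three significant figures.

Buckling occurs about the weak axis: I_min = h·b³/12 with b = 5.54 in (the shorter side).
I_min = 10.2×5.54³/12 = 144.5 in⁴
Effective length L_e = K·L = 0.7 × 115 = 80.50 in
P_cr = π²EI / L_e² = π² × 15100×10³ × 144.5 / 80.50² = 3.324×10^6 lb
Factor of safety n = P_cr / P = 3323.8 / 1250 = 2.66

n ≈ 2.66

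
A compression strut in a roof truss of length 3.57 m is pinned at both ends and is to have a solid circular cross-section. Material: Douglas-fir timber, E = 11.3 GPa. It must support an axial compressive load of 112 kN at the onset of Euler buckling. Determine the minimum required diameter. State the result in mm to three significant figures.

d ≈ 127 mm

L_e = K·L = 1 × 3.57 = 3.570 m
Required I = P_cr·L_e²/(π²E) = 1.120×10^5 × 3.570² / (π² × 1.13×10^10) = 1.280×10^-5 m⁴
I_req = 1.280×10^7 mm⁴
Solid circle: I = πd⁴/64  ⇒  d = (64I/π)^(1/4) = (64×1.280×10^7/π)^(1/4) = 127 mm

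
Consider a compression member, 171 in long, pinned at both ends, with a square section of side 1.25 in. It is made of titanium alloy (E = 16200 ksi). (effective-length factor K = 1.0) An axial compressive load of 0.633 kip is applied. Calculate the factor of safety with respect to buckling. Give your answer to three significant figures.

n ≈ 1.76

I = a⁴/12 = 1.25⁴/12 = 0.2035 in⁴
Effective length L_e = K·L = 1 × 171 = 171.0 in
P_cr = π²EI / L_e² = π² × 16200×10³ × 0.2035 / 171.0² = 1.112×10^3 lb
Factor of safety n = P_cr / P = 1.1125 / 0.633 = 1.76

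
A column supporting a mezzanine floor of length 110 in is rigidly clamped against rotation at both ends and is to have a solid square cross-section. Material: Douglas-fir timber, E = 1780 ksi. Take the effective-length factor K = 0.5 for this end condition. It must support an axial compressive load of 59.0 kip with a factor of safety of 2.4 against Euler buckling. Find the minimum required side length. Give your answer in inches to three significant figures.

Required P_cr = n·P = 2.4 × 59.0 = 141.6 kip
L_e = K·L = 0.5 × 110 = 55.00 in
Required I = P_cr·L_e²/(π²E) = 1.416×10^5 × 55.00² / (π² × 1.78×10^6) = 24.38 in⁴
Solid square: I = a⁴/12  ⇒  a = (12I)^(1/4) = (12×24.38)^(1/4) = 4.14 in

a ≈ 4.14 in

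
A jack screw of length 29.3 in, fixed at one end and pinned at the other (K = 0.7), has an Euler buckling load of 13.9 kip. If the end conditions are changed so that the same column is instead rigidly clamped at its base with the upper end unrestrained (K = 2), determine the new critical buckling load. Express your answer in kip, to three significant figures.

P_cr ≈ 1.70 kip

P_cr ∝ 1/K², so P_cr,new = P_cr,old × (K_old/K_new)² = 13.9 × (0.7/2)²
= 13.9 × 0.1225 = 1.70 kip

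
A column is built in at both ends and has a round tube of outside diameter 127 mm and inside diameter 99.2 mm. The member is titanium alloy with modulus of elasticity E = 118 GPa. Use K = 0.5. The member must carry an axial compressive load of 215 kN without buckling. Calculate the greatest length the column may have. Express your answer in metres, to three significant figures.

L_max ≈ 13.2 m

d_o = 127 mm, d_i = 99.2 mm
I = π(d_o⁴ − d_i⁴)/64 = π(127⁴ − 99.20⁴)/64 = 8.016×10^6 mm⁴
I = 8.016×10^-6 m⁴
At the buckling limit P_cr = P = 2.150×10^5 N
From P_cr = π²EI/(K·L)²:  L = (1/K)·√(π²EI/P_cr) = (1/0.5)·√(π²×1.18×10^11×8.016×10^-6/2.150×10^5)
L = 13.2 m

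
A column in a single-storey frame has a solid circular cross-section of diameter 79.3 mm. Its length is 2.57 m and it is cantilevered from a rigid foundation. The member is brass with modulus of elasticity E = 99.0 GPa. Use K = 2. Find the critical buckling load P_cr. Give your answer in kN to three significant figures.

P_cr ≈ 71.8 kN

I = πd⁴/64 = π×79.3⁴/64 = 1.941×10^6 mm⁴
I = 1.941×10^6 mm⁴ = 1.941×10^-6 m⁴
Effective length L_e = K·L = 2 × 2.57 = 5.140 m
P_cr = π²EI / L_e² = π² × 99.0×10⁹ × 1.941×10^-6 / 5.140² = 7.179×10^4 N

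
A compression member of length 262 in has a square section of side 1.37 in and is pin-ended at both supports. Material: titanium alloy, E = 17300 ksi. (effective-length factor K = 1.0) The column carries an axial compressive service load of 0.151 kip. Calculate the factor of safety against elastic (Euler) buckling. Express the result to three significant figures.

I = a⁴/12 = 1.37⁴/12 = 0.2936 in⁴
Effective length L_e = K·L = 1 × 262 = 262.0 in
P_cr = π²EI / L_e² = π² × 17300×10³ × 0.2936 / 262.0² = 730.2 lb
Factor of safety n = P_cr / P = 0.73020 / 0.151 = 4.84

n ≈ 4.84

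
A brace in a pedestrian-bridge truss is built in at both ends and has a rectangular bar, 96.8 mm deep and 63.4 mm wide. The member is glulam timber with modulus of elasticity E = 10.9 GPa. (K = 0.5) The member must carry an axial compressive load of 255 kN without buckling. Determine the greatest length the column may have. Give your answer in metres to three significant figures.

Buckling occurs about the weak axis: I_min = h·b³/12 with b = 63.4 mm (the shorter side).
I_min = 96.8×63.4³/12 = 2.056×10^6 mm⁴
I = 2.056×10^-6 m⁴
At the buckling limit P_cr = P = 2.550×10^5 N
From P_cr = π²EI/(K·L)²:  L = (1/K)·√(π²EI/P_cr) = (1/0.5)·√(π²×1.09×10^10×2.056×10^-6/2.550×10^5)
L = 1.86 m

L_max ≈ 1.86 m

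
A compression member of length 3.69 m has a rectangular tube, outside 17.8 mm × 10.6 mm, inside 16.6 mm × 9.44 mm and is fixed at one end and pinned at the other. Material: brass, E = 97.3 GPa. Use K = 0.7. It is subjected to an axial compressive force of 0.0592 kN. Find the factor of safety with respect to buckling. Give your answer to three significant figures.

Weak-axis I_min = (h_o·b_o³ − h_i·b_i³)/12 with b_o = 10.6, b_i = 9.440 mm (shorter outer/inner sides).
I_min = (17.8×10.6³ − 16.60×9.440³)/12 = 603.0 mm⁴
I = 603.0 mm⁴ = 6.030×10^-10 m⁴
Effective length L_e = K·L = 0.7 × 3.69 = 2.583 m
P_cr = π²EI / L_e² = π² × 97.3×10⁹ × 6.030×10^-10 / 2.583² = 86.79 N
Factor of safety n = P_cr / P = 0.086788 / 0.0592 = 1.47

n ≈ 1.47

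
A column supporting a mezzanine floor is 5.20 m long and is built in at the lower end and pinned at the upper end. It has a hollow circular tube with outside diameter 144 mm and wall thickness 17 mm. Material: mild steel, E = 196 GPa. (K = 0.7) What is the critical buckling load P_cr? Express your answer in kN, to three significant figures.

Inner diameter d_i = 144 − 2×17 = 110.0 mm
I = π(d_o⁴ − d_i⁴)/64 = π(144⁴ − 110.0⁴)/64 = 1.392×10^7 mm⁴
I = 1.392×10^7 mm⁴ = 1.392×10^-5 m⁴
Effective length L_e = K·L = 0.7 × 5.20 = 3.640 m
P_cr = π²EI / L_e² = π² × 196×10⁹ × 1.392×10^-5 / 3.640² = 2.032×10^6 N

P_cr ≈ 2030 kN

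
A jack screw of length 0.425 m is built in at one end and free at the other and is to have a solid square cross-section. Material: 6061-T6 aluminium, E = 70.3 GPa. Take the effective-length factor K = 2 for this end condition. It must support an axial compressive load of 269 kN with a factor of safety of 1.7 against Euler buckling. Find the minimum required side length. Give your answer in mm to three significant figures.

Required P_cr = n·P = 1.7 × 269 = 457.3 kN
L_e = K·L = 2 × 0.425 = 0.8500 m
Required I = P_cr·L_e²/(π²E) = 4.573×10^5 × 0.8500² / (π² × 7.03×10^10) = 4.762×10^-7 m⁴
I_req = 4.762×10^5 mm⁴
Solid square: I = a⁴/12  ⇒  a = (12I)^(1/4) = (12×4.762×10^5)^(1/4) = 48.9 mm

a ≈ 48.9 mm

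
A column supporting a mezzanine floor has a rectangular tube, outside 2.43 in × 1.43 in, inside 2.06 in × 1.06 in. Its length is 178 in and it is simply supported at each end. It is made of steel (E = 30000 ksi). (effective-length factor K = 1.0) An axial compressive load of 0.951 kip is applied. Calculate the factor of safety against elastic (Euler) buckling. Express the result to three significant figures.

Weak-axis I_min = (h_o·b_o³ − h_i·b_i³)/12 with b_o = 1.43, b_i = 1.060 in (shorter outer/inner sides).
I_min = (2.43×1.43³ − 2.060×1.060³)/12 = 0.3877 in⁴
Effective length L_e = K·L = 1 × 178 = 178.0 in
P_cr = π²EI / L_e² = π² × 30000×10³ × 0.3877 / 178.0² = 3.623×10^3 lb
Factor of safety n = P_cr / P = 3.6230 / 0.951 = 3.81

n ≈ 3.81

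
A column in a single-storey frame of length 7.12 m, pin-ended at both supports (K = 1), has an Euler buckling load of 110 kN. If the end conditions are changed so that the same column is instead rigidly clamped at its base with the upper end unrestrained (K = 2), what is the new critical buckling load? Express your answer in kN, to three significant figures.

P_cr ∝ 1/K², so P_cr,new = P_cr,old × (K_old/K_new)² = 110 × (1/2)²
= 110 × 0.2500 = 27.5 kN

P_cr ≈ 27.5 kN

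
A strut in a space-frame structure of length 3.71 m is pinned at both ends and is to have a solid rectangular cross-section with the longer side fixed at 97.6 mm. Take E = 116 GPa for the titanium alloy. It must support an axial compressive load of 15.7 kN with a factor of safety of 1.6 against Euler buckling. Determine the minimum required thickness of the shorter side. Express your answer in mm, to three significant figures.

b ≈ 33.4 mm

Required P_cr = n·P = 1.6 × 15.7 = 25.12 kN
L_e = K·L = 1 × 3.71 = 3.710 m
Required I = P_cr·L_e²/(π²E) = 2.512×10^4 × 3.710² / (π² × 1.16×10^11) = 3.020×10^-7 m⁴
I_req = 3.020×10^5 mm⁴
Rectangle, weak axis: I_min = h·b³/12 with h = 97.6 mm fixed  ⇒  b = (12I/h)^(1/3) = 33.4 mm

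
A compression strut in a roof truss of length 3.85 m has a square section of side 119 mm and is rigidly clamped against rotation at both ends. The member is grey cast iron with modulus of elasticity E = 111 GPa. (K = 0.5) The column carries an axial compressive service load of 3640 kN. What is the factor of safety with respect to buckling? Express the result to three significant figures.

I = a⁴/12 = 119⁴/12 = 1.671×10^7 mm⁴
I = 1.671×10^7 mm⁴ = 1.671×10^-5 m⁴
Effective length L_e = K·L = 0.5 × 3.85 = 1.925 m
P_cr = π²EI / L_e² = π² × 111×10⁹ × 1.671×10^-5 / 1.925² = 4.940×10^6 N
Factor of safety n = P_cr / P = 4940.5 / 3640 = 1.36

n ≈ 1.36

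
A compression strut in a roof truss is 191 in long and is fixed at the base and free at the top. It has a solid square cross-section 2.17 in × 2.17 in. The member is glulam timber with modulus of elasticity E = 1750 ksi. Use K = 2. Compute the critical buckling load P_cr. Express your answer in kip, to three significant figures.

I = a⁴/12 = 2.17⁴/12 = 1.848 in⁴
Effective length L_e = K·L = 2 × 191 = 382.0 in
P_cr = π²EI / L_e² = π² × 1750×10³ × 1.848 / 382.0² = 218.7 lb

P_cr ≈ 0.219 kip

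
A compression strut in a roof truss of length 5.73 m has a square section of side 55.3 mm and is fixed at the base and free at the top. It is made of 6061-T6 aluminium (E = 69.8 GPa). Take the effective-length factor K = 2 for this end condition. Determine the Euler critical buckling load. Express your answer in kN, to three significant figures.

I = a⁴/12 = 55.3⁴/12 = 7.793×10^5 mm⁴
I = 7.793×10^5 mm⁴ = 7.793×10^-7 m⁴
Effective length L_e = K·L = 2 × 5.73 = 11.46 m
P_cr = π²EI / L_e² = π² × 69.8×10⁹ × 7.793×10^-7 / 11.46² = 4.088×10^3 N

P_cr ≈ 4.09 kN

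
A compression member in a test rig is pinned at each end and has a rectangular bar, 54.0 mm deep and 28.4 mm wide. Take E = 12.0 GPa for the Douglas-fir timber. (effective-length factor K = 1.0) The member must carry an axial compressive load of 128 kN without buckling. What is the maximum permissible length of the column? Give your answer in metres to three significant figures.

L_max ≈ 0.309 m

Buckling occurs about the weak axis: I_min = h·b³/12 with b = 28.4 mm (the shorter side).
I_min = 54.0×28.4³/12 = 1.031×10^5 mm⁴
I = 1.031×10^-7 m⁴
At the buckling limit P_cr = P = 1.280×10^5 N
From P_cr = π²EI/(K·L)²:  L = (1/K)·√(π²EI/P_cr) = (1/1)·√(π²×1.20×10^10×1.031×10^-7/1.280×10^5)
L = 0.309 m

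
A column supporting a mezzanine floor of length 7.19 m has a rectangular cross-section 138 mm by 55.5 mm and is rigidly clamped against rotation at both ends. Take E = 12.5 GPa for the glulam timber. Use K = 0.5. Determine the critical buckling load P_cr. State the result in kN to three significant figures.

P_cr ≈ 18.8 kN

Buckling occurs about the weak axis: I_min = h·b³/12 with b = 55.5 mm (the shorter side).
I_min = 138×55.5³/12 = 1.966×10^6 mm⁴
I = 1.966×10^6 mm⁴ = 1.966×10^-6 m⁴
Effective length L_e = K·L = 0.5 × 7.19 = 3.595 m
P_cr = π²EI / L_e² = π² × 12.5×10⁹ × 1.966×10^-6 / 3.595² = 1.877×10^4 N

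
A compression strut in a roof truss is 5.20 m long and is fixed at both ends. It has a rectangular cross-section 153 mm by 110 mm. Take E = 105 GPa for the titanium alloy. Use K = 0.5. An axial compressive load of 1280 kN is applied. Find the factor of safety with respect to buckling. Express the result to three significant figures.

n ≈ 2.03

Buckling occurs about the weak axis: I_min = h·b³/12 with b = 110 mm (the shorter side).
I_min = 153×110³/12 = 1.697×10^7 mm⁴
I = 1.697×10^7 mm⁴ = 1.697×10^-5 m⁴
Effective length L_e = K·L = 0.5 × 5.20 = 2.600 m
P_cr = π²EI / L_e² = π² × 105×10⁹ × 1.697×10^-5 / 2.600² = 2.602×10^6 N
Factor of safety n = P_cr / P = 2601.5 / 1280 = 2.03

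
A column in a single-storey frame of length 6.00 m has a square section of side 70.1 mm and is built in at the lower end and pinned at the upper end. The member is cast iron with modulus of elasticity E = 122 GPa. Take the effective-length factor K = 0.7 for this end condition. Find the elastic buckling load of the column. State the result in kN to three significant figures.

I = a⁴/12 = 70.1⁴/12 = 2.012×10^6 mm⁴
I = 2.012×10^6 mm⁴ = 2.012×10^-6 m⁴
Effective length L_e = K·L = 0.7 × 6.00 = 4.200 m
P_cr = π²EI / L_e² = π² × 122×10⁹ × 2.012×10^-6 / 4.200² = 1.374×10^5 N

P_cr ≈ 137 kN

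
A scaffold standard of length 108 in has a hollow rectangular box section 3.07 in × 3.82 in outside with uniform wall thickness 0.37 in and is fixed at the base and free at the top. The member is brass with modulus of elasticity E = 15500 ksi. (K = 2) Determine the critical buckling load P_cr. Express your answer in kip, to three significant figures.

P_cr ≈ 19.6 kip

Inner dimensions: h_i = 3.82 − 2×0.37 = 3.080 in, b_i = 3.07 − 2×0.37 = 2.330 in
Weak-axis I_min = (h_o·b_o³ − h_i·b_i³)/12 with b_o = 3.07, b_i = 2.330 in (shorter outer/inner sides).
I_min = (3.82×3.07³ − 3.080×2.330³)/12 = 5.964 in⁴
Effective length L_e = K·L = 2 × 108 = 216.0 in
P_cr = π²EI / L_e² = π² × 15500×10³ × 5.964 / 216.0² = 1.956×10^4 lb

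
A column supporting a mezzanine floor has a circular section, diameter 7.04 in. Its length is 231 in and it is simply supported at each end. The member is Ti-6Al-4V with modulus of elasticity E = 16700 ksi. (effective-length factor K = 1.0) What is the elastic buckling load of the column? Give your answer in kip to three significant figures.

P_cr ≈ 372 kip

I = πd⁴/64 = π×7.04⁴/64 = 120.6 in⁴
Effective length L_e = K·L = 1 × 231 = 231.0 in
P_cr = π²EI / L_e² = π² × 16700×10³ × 120.6 / 231.0² = 3.724×10^5 lb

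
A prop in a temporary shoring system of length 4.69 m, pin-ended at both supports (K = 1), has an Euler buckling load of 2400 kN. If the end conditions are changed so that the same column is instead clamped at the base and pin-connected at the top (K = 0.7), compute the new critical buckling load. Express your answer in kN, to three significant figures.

P_cr ≈ 4900 kN

P_cr ∝ 1/K², so P_cr,new = P_cr,old × (K_old/K_new)² = 2400 × (1/0.7)²
= 2400 × 2.041 = 4900 kN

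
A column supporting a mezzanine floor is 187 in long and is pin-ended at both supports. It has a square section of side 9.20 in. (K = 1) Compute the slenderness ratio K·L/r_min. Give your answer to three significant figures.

For a square r = a/√12 = 9.20/√12 = 2.656 in
L_e = K·L = 1 × 187 = 187.0 in
λ = L_e / r_min = 187.00 / 2.656 = 70.4

λ ≈ 70.4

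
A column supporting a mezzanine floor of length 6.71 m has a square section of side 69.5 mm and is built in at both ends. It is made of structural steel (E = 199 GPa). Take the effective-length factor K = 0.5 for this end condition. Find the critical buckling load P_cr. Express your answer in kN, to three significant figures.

I = a⁴/12 = 69.5⁴/12 = 1.944×10^6 mm⁴
I = 1.944×10^6 mm⁴ = 1.944×10^-6 m⁴
Effective length L_e = K·L = 0.5 × 6.71 = 3.355 m
P_cr = π²EI / L_e² = π² × 199×10⁹ × 1.944×10^-6 / 3.355² = 3.393×10^5 N

P_cr ≈ 339 kN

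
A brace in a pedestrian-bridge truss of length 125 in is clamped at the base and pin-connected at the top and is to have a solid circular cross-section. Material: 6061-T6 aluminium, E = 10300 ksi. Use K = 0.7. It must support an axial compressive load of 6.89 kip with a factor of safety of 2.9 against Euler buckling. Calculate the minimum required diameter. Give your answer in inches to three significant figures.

Required P_cr = n·P = 2.9 × 6.89 = 19.98 kip
L_e = K·L = 0.7 × 125 = 87.50 in
Required I = P_cr·L_e²/(π²E) = 1.998×10^4 × 87.50² / (π² × 1.03×10^7) = 1.505 in⁴
Solid circle: I = πd⁴/64  ⇒  d = (64I/π)^(1/4) = (64×1.505/π)^(1/4) = 2.35 in

d ≈ 2.35 in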